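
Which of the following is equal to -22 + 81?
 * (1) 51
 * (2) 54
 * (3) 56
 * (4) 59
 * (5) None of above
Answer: 4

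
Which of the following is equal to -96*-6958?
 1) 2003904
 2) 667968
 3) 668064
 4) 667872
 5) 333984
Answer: 2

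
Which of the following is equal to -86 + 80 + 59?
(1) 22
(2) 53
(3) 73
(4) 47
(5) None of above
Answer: 2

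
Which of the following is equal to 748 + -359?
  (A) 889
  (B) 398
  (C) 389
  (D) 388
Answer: C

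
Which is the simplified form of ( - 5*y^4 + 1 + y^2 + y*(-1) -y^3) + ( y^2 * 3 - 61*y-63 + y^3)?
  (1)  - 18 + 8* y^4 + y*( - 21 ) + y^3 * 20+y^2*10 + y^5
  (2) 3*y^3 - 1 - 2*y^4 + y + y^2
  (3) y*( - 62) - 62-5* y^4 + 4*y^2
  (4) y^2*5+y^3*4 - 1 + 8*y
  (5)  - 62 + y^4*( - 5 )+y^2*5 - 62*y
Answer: 3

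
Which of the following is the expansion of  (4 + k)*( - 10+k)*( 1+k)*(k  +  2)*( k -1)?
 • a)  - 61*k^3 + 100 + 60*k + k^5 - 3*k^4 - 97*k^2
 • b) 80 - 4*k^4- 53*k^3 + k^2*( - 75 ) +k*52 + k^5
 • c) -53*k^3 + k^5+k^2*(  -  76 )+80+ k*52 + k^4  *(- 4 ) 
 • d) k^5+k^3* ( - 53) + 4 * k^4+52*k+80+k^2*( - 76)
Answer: c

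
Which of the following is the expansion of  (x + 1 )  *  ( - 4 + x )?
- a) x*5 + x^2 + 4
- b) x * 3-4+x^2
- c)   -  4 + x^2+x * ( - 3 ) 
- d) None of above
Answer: c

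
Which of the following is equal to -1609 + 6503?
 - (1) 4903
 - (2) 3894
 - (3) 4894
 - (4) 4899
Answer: 3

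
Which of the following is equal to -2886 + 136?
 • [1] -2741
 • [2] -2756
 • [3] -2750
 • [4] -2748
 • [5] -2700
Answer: 3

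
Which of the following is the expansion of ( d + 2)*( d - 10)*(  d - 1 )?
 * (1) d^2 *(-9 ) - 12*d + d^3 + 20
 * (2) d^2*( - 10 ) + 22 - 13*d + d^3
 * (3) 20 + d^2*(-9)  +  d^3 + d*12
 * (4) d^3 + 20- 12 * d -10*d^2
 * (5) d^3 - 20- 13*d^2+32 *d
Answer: 1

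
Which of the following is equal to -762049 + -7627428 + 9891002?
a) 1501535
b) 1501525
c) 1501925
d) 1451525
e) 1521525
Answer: b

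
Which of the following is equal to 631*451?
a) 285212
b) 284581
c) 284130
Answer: b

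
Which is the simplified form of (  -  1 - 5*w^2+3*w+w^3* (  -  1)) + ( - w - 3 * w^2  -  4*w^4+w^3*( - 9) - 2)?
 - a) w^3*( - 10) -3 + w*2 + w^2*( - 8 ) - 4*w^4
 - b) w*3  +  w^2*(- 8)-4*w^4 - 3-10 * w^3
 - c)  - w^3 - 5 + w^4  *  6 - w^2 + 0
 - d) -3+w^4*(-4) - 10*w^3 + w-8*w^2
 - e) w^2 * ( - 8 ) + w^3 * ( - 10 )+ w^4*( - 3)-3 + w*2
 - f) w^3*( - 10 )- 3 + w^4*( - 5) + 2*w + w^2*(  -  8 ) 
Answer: a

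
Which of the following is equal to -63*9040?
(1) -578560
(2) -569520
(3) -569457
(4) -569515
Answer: 2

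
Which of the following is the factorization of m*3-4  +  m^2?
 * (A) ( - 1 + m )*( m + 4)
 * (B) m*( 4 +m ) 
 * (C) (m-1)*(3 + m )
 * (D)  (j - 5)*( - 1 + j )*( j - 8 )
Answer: A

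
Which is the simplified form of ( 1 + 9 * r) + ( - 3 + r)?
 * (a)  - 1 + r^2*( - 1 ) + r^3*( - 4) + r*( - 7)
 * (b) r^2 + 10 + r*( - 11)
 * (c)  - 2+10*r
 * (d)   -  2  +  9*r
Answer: c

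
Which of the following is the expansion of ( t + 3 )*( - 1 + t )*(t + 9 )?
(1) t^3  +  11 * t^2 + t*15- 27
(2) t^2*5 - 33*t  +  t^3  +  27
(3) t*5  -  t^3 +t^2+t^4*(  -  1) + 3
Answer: 1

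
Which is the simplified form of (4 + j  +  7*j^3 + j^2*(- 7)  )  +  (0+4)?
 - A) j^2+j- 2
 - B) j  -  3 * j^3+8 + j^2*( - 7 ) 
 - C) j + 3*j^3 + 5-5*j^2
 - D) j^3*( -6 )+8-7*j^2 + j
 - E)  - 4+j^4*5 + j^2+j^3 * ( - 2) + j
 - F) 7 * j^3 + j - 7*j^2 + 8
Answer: F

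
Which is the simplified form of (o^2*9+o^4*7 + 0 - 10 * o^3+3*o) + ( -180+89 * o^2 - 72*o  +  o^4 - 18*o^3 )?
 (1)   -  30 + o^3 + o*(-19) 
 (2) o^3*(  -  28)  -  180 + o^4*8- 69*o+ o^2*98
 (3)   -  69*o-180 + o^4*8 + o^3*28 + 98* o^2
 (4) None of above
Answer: 2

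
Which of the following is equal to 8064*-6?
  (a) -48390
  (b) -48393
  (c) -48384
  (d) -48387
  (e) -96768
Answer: c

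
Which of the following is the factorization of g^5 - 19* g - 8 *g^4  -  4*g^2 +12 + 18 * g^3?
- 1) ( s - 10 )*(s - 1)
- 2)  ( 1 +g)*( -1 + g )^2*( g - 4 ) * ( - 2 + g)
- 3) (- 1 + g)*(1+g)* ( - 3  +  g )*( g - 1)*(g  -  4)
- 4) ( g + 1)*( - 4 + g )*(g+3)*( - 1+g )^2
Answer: 3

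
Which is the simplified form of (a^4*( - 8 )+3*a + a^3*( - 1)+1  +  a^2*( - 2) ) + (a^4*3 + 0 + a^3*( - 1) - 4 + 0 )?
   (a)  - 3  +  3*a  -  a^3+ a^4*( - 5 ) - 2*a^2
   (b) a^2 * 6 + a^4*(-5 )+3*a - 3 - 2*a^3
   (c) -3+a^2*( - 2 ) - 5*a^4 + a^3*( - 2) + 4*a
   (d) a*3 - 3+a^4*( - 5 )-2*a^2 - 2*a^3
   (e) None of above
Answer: d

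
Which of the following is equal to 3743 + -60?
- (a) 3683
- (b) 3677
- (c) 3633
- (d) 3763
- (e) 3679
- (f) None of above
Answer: a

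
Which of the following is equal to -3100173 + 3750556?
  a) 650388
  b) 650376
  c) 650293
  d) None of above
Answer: d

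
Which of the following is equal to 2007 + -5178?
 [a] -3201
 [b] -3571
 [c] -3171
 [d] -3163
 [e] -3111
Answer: c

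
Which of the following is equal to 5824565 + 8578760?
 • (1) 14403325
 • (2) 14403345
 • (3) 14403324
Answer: 1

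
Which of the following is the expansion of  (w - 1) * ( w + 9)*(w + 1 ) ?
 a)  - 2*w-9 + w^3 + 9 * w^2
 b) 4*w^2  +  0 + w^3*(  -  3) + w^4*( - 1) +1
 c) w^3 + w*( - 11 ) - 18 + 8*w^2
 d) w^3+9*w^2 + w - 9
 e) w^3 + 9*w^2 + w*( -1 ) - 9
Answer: e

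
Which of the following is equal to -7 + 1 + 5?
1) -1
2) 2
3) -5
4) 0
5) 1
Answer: 1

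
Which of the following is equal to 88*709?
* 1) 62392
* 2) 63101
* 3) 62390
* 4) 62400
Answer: 1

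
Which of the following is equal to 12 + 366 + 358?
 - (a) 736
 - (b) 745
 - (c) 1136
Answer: a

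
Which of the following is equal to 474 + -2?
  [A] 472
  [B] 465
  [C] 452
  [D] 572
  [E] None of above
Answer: A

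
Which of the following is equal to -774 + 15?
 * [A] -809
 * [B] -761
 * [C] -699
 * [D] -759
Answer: D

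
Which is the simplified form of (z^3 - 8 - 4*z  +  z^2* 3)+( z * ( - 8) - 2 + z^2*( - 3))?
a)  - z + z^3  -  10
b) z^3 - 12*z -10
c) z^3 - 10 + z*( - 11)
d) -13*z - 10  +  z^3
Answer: b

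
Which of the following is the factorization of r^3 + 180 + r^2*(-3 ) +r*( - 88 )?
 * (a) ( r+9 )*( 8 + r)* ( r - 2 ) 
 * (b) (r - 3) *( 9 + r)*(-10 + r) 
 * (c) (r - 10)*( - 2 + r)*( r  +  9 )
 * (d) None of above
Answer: c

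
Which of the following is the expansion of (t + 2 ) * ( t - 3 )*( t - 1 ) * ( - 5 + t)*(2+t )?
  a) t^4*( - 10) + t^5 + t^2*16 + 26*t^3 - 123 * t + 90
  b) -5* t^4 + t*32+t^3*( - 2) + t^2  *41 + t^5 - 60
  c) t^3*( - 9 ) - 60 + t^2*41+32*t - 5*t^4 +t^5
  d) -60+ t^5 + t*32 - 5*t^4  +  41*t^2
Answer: c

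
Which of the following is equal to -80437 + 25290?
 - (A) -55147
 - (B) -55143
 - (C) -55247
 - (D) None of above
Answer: A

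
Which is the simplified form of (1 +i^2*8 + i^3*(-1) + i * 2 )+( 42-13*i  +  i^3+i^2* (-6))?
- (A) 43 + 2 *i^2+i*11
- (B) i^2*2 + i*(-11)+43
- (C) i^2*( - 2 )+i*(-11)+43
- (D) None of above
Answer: B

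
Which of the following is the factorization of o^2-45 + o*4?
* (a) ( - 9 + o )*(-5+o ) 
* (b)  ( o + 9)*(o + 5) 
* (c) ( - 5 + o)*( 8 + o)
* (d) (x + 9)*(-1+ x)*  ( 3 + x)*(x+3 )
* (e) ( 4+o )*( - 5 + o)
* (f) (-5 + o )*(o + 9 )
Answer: f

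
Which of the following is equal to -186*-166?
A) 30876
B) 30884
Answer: A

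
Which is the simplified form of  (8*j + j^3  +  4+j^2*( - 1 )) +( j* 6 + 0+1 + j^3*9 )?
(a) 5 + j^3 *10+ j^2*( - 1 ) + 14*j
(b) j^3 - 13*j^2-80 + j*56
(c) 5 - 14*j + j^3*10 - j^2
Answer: a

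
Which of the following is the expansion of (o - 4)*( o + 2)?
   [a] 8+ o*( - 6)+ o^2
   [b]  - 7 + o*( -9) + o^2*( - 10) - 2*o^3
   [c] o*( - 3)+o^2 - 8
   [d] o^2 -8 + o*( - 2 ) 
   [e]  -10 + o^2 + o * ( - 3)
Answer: d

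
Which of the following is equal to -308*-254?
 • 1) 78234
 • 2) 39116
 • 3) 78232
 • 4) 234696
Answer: 3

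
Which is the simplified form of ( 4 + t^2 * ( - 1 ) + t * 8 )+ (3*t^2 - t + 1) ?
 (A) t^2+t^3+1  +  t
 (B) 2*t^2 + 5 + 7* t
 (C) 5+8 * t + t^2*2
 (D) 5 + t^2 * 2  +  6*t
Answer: B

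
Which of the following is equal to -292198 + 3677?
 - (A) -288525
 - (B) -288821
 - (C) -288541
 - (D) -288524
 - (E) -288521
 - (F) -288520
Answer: E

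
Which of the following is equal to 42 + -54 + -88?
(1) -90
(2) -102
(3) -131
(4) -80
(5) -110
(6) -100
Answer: 6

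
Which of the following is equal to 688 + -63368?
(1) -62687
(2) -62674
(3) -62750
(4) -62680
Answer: 4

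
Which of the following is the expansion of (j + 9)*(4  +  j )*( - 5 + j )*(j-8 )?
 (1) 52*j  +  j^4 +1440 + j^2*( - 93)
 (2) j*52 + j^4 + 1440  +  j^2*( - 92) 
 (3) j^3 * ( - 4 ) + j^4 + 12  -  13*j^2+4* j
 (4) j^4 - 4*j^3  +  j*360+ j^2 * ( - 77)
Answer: 1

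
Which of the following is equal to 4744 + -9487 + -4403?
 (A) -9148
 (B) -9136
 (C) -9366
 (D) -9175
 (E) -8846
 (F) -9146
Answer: F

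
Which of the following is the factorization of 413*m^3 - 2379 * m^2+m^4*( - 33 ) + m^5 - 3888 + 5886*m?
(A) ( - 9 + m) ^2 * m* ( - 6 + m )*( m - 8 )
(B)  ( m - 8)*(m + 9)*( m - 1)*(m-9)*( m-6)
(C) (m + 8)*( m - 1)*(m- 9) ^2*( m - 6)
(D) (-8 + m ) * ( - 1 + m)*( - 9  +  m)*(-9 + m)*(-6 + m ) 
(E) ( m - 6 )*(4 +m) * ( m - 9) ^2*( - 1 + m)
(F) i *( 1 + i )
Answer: D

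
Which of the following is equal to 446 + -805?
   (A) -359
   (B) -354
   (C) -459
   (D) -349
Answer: A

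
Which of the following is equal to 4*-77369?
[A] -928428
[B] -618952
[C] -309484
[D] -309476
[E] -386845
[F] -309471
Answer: D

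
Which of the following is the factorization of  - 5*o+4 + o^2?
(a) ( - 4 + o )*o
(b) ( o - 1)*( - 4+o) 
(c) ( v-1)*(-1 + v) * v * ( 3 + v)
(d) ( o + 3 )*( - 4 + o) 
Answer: b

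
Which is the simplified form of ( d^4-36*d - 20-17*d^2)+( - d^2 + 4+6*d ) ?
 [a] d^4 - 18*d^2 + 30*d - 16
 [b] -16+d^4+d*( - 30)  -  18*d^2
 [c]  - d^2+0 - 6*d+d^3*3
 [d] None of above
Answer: b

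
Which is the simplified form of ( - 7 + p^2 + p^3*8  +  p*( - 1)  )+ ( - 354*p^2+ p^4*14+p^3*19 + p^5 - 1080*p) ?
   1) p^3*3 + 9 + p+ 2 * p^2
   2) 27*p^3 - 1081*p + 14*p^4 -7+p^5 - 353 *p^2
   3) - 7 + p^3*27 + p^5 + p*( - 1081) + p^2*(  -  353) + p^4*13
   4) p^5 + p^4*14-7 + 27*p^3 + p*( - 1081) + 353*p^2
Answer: 2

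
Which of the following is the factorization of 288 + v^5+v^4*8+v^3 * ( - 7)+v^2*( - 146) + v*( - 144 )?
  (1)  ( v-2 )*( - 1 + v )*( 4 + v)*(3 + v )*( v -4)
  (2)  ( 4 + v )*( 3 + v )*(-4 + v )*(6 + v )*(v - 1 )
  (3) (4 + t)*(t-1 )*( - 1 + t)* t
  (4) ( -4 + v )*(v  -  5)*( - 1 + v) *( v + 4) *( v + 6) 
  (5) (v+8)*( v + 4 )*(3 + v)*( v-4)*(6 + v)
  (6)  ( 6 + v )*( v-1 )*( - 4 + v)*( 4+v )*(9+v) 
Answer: 2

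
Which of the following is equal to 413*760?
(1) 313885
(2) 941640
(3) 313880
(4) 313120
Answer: 3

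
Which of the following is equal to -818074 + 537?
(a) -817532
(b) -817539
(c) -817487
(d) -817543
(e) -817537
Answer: e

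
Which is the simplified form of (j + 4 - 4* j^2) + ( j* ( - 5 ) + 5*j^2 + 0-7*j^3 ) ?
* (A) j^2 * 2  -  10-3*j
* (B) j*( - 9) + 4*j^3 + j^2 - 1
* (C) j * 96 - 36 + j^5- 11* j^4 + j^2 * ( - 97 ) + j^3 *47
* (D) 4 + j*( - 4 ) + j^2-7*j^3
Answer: D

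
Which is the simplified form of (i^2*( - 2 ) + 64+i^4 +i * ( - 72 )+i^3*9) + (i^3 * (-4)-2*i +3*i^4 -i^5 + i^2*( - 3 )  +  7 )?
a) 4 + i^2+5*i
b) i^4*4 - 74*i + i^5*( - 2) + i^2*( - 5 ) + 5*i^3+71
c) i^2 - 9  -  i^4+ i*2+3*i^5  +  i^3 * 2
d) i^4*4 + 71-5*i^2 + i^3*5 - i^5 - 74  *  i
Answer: d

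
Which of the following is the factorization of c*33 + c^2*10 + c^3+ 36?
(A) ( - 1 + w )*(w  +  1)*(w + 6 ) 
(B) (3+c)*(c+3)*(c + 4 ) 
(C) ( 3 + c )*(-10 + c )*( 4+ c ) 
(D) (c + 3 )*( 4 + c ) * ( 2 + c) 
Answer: B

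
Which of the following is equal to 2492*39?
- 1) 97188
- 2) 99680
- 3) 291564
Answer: 1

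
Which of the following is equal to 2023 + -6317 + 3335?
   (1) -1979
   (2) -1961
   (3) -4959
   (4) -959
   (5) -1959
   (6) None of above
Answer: 4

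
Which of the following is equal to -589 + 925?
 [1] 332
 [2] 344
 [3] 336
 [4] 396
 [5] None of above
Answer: 3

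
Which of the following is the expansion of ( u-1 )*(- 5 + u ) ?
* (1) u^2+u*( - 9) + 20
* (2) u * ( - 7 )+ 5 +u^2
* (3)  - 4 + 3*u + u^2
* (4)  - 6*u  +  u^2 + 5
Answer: 4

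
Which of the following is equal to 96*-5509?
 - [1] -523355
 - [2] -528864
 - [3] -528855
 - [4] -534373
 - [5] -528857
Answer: 2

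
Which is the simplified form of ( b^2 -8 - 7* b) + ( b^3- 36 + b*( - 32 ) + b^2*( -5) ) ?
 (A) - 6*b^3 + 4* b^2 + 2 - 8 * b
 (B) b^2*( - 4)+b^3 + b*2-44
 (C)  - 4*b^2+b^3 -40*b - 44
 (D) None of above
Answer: D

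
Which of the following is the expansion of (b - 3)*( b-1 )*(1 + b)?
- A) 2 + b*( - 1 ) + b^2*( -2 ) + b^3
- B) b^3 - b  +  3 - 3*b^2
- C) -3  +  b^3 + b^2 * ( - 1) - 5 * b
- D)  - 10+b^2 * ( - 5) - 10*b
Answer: B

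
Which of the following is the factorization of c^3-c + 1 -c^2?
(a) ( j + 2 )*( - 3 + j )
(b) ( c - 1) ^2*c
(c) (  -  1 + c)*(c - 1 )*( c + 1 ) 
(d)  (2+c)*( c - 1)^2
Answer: c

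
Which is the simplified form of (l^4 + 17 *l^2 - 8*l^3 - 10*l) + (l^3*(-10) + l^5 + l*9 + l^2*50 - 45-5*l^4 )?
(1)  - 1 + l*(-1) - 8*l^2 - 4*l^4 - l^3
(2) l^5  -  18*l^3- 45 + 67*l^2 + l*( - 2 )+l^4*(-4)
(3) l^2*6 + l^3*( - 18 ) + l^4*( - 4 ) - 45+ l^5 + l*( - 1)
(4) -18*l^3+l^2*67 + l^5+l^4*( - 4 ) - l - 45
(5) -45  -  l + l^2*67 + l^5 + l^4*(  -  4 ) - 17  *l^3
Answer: 4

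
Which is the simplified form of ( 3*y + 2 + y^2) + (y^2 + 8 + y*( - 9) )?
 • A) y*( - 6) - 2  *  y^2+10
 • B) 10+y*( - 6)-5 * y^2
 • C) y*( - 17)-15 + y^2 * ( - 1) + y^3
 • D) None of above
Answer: D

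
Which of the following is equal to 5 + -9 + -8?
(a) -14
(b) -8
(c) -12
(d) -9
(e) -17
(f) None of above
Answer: c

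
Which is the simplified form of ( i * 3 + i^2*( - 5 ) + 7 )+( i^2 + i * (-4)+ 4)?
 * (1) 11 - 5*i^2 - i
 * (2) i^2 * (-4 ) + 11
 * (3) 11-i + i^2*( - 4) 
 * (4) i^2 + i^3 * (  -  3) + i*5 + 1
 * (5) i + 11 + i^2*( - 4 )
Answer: 3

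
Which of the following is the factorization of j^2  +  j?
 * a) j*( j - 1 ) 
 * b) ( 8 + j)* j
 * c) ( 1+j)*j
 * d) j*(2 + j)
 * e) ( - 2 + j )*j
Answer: c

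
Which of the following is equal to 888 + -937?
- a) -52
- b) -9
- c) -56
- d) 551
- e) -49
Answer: e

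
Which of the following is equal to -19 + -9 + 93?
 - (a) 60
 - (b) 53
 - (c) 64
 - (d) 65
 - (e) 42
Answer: d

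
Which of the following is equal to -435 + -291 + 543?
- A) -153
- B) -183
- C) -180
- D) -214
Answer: B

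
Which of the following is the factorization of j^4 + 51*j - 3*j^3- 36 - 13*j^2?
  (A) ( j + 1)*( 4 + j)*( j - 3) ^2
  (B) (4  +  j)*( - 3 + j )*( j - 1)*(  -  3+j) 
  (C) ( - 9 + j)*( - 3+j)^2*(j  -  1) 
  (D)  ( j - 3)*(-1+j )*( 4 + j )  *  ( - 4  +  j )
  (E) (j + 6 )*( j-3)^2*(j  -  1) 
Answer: B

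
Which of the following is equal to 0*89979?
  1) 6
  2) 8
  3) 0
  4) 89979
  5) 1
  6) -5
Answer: 3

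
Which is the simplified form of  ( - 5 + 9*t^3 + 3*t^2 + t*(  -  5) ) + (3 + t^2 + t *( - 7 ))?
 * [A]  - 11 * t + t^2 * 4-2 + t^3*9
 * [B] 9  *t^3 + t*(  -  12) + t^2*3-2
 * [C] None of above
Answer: C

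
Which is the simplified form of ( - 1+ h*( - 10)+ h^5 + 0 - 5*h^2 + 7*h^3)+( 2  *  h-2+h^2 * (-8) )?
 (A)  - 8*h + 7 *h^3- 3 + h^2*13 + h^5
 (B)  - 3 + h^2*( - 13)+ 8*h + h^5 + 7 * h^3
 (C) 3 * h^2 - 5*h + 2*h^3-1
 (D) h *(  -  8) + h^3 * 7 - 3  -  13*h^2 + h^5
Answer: D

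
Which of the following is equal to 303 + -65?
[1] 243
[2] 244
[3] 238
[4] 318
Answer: 3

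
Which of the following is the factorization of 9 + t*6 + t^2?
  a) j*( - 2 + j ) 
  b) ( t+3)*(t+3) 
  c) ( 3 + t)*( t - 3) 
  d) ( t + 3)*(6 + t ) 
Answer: b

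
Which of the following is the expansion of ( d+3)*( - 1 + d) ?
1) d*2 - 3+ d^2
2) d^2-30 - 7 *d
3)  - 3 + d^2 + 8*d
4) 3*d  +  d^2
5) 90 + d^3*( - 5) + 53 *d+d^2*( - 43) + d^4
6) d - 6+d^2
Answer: 1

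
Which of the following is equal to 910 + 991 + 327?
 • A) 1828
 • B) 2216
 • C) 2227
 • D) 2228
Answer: D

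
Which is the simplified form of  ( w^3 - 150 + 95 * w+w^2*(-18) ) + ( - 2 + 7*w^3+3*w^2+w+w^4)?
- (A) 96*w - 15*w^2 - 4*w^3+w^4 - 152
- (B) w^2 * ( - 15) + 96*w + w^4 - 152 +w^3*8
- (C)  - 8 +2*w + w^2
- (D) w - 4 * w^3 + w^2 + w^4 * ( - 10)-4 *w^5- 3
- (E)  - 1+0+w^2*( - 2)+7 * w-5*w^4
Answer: B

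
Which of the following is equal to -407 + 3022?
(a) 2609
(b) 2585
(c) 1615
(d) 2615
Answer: d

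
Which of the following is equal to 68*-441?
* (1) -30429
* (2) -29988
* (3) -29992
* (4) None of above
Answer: 2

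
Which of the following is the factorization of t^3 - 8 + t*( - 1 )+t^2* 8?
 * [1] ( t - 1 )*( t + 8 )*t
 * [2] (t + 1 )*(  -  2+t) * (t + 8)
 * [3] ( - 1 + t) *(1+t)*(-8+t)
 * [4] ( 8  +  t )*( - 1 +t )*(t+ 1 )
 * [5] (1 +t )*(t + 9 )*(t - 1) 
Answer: 4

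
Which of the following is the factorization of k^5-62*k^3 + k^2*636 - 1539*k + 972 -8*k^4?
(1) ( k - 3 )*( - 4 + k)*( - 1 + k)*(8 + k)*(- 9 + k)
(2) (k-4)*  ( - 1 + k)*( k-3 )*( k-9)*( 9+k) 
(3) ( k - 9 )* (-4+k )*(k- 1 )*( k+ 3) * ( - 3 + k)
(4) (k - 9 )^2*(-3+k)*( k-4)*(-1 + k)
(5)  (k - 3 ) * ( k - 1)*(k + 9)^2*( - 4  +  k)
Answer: 2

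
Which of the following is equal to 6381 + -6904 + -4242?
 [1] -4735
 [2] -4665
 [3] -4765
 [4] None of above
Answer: 3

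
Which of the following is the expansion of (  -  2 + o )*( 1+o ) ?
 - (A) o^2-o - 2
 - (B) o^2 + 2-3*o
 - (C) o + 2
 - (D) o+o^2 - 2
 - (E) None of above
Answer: A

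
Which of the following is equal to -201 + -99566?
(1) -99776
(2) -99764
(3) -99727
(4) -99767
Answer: 4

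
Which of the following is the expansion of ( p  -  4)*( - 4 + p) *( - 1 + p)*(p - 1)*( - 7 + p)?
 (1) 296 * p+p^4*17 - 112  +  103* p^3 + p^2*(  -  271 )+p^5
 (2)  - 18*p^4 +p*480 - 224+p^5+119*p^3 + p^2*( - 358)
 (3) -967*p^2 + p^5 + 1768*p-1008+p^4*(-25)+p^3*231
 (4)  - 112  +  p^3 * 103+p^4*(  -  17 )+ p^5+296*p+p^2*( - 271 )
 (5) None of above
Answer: 4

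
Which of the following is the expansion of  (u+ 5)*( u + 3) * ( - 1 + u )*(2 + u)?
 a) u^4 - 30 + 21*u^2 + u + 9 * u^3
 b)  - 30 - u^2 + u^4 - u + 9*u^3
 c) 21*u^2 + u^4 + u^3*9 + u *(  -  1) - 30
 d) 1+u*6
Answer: c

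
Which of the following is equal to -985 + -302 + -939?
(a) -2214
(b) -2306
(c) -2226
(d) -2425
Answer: c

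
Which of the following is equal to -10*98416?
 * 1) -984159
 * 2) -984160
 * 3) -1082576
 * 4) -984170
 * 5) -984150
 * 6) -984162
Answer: 2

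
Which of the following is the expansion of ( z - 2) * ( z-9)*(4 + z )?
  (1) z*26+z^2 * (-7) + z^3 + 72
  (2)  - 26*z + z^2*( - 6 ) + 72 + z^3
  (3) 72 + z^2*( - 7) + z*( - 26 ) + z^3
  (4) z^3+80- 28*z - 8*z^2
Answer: 3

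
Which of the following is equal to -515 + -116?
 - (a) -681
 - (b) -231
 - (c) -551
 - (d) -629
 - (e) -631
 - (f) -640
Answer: e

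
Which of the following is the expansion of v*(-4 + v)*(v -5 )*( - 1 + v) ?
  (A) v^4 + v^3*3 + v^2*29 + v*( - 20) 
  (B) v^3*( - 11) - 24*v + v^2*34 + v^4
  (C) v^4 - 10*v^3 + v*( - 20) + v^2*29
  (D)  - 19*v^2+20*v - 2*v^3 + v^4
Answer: C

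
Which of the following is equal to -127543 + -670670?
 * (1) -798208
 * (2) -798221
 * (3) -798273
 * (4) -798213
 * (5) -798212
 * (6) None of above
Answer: 4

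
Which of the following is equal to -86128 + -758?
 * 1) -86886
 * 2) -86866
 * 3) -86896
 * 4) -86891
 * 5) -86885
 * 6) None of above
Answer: 1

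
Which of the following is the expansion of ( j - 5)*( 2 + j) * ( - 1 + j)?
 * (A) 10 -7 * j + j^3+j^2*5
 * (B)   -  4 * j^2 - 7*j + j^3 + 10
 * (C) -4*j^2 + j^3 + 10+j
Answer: B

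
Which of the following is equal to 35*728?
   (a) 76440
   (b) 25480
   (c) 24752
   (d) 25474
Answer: b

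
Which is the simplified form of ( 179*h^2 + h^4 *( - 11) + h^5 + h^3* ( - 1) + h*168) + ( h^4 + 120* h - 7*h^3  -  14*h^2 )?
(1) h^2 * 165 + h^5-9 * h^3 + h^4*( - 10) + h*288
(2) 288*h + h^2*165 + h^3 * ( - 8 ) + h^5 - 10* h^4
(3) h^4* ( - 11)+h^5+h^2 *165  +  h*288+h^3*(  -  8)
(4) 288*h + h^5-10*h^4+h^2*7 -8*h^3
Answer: 2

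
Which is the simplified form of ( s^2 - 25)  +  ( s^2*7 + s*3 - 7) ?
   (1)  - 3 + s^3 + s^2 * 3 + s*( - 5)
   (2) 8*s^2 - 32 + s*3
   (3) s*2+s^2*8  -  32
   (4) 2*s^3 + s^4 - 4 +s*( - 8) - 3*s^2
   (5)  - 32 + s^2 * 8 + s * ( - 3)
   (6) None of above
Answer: 2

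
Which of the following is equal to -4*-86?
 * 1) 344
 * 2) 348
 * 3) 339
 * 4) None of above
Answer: 1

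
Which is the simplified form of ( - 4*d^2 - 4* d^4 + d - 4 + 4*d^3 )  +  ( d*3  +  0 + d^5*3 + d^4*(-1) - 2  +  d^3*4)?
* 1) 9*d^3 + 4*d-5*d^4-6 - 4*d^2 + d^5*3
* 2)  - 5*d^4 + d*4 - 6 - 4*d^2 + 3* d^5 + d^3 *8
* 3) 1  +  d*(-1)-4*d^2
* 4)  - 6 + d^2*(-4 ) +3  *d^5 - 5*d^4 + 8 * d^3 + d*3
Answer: 2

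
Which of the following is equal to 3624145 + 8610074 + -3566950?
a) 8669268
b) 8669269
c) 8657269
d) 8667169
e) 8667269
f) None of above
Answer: e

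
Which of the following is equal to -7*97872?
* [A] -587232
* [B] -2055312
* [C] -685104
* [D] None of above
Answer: C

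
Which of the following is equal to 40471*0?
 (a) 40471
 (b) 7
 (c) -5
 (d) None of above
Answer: d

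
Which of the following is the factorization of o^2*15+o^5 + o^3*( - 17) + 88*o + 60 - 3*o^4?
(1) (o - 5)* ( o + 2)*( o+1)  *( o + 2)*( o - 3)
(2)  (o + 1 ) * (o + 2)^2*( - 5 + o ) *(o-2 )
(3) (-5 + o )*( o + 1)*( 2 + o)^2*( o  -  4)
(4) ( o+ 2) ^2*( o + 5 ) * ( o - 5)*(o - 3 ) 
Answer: 1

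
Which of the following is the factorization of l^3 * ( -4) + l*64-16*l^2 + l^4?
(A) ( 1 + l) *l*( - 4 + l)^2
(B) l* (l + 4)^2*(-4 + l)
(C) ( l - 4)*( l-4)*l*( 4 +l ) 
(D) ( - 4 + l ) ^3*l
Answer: C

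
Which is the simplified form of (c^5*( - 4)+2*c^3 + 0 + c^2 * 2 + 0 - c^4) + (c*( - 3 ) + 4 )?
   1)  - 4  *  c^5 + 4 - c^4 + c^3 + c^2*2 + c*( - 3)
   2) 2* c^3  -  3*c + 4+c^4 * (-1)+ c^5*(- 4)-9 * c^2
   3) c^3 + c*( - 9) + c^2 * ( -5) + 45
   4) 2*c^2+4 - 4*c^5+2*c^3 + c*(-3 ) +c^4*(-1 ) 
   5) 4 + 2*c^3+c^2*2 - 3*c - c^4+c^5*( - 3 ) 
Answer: 4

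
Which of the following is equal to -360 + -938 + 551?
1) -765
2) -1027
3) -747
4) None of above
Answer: 3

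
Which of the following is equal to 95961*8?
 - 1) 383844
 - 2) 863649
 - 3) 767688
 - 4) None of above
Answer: 3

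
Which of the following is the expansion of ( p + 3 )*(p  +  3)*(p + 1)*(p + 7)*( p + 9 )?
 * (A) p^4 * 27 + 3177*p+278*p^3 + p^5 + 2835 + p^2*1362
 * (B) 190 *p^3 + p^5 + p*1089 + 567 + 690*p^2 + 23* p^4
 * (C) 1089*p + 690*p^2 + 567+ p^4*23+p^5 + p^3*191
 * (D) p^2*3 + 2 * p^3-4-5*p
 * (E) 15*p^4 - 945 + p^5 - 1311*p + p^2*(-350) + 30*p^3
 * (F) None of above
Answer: B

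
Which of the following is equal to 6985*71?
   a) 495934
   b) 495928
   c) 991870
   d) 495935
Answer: d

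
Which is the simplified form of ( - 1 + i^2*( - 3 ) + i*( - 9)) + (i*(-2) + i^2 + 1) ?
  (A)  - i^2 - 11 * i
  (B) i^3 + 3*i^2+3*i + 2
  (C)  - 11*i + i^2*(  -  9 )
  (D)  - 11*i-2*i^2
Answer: D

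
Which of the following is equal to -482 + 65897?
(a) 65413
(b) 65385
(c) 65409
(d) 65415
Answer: d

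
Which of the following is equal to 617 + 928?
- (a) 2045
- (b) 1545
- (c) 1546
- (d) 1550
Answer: b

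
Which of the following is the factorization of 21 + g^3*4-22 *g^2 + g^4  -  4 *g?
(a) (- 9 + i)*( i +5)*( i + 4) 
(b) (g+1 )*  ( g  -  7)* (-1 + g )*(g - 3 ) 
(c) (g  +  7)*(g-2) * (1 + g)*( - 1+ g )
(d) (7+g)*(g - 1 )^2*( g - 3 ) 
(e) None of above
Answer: e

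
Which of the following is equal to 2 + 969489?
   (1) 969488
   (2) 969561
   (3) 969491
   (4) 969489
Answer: 3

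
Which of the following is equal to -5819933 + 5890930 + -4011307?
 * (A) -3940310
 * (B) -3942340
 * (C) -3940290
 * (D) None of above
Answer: A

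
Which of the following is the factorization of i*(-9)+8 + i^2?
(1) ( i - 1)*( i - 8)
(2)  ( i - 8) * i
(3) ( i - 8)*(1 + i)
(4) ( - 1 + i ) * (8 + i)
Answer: 1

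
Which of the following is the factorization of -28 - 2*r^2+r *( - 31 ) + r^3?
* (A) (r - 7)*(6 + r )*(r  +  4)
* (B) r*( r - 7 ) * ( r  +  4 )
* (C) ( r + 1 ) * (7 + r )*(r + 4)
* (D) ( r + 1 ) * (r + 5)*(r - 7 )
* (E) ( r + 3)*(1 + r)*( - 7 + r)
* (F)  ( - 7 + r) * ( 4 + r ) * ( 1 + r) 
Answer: F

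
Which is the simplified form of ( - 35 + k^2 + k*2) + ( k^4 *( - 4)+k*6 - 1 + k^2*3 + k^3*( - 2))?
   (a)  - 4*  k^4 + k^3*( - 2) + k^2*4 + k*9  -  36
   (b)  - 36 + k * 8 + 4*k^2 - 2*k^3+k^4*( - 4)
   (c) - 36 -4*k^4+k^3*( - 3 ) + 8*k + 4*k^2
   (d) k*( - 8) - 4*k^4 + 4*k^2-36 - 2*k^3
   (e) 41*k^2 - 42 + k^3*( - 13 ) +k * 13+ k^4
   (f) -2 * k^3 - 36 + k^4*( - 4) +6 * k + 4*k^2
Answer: b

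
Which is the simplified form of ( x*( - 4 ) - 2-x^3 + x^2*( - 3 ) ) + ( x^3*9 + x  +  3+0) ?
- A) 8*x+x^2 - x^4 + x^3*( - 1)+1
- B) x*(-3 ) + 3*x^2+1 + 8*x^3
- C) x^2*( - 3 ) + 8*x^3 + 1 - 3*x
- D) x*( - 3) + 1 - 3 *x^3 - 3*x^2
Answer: C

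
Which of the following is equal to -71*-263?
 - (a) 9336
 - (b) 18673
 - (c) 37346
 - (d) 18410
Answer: b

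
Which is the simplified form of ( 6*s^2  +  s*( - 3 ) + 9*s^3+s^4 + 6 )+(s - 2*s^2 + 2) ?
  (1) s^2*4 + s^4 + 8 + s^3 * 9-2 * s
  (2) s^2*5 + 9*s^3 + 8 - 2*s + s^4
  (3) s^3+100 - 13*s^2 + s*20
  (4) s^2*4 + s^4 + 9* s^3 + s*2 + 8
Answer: 1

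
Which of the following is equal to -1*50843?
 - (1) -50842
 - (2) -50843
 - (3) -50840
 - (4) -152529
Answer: 2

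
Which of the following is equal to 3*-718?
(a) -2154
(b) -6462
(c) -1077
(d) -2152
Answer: a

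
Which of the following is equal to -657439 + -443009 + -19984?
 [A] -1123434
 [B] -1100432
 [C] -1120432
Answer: C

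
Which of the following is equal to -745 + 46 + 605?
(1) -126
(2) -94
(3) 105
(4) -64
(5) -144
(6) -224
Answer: 2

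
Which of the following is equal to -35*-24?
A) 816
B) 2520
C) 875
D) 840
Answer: D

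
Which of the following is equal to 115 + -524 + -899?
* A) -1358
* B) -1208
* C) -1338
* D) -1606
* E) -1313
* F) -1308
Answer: F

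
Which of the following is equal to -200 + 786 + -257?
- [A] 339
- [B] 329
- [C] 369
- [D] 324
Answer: B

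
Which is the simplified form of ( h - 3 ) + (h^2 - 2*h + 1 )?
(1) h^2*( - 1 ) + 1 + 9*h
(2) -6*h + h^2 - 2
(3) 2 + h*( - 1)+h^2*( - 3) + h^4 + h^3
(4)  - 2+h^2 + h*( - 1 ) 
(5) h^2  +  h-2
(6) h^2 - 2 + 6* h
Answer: 4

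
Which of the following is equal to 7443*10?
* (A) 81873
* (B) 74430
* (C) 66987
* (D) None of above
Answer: B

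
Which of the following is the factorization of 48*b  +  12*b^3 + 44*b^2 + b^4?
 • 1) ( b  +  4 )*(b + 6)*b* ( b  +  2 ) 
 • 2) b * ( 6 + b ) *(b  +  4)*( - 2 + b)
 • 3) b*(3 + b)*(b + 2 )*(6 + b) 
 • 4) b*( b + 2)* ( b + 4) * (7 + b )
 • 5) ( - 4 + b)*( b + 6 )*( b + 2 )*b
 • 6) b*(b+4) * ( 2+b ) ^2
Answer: 1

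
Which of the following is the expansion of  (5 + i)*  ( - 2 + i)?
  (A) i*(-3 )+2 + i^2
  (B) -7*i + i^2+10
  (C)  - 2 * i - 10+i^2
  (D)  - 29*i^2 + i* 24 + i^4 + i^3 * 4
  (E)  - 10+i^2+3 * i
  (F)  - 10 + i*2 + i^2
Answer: E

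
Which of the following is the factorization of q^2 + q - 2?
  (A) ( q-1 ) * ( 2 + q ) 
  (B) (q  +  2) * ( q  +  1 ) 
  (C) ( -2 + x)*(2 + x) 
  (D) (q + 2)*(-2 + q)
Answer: A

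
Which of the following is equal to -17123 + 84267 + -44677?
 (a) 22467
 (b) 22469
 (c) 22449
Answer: a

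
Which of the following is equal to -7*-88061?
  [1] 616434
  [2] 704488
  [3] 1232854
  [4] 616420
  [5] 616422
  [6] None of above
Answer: 6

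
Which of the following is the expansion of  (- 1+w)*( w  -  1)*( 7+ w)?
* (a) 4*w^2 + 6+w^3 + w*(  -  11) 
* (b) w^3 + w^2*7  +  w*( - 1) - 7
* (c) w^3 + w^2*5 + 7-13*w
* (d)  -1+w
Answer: c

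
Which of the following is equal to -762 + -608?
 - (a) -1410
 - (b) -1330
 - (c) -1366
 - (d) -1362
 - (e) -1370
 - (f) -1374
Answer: e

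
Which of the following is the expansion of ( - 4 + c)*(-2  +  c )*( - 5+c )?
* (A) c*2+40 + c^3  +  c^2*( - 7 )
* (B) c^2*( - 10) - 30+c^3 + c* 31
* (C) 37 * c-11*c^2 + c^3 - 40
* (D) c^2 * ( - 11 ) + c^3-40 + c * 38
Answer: D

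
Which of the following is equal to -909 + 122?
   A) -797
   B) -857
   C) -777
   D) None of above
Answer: D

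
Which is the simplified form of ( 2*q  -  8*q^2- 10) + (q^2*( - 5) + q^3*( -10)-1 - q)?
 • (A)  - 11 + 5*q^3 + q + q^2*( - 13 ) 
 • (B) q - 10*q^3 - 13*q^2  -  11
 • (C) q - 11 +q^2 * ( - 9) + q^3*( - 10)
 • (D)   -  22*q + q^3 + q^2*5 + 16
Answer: B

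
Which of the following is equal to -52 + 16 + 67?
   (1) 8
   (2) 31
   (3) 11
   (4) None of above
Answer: 2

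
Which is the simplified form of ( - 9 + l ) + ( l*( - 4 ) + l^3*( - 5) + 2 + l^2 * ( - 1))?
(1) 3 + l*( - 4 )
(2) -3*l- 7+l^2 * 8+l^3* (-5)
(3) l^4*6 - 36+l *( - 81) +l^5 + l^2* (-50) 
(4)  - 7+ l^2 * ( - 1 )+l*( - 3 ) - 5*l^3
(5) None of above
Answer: 4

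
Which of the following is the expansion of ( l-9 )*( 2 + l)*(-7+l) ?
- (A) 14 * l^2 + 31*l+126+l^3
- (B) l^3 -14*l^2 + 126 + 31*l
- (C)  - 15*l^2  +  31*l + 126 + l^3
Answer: B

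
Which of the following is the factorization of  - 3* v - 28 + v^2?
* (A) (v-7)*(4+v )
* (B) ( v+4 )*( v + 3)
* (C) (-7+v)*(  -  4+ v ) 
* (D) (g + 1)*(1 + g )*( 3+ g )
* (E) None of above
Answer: A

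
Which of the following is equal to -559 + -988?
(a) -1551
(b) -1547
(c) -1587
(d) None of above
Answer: b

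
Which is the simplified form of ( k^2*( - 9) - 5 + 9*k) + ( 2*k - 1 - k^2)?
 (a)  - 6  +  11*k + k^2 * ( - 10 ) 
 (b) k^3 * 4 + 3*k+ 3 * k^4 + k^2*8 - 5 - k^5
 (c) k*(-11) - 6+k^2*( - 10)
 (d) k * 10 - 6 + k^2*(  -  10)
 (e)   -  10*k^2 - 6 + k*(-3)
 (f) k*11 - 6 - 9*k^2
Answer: a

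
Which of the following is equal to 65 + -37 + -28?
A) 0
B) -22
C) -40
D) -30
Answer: A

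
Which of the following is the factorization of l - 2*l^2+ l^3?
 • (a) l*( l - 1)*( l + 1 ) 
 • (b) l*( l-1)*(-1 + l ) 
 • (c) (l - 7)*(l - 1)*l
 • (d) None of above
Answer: b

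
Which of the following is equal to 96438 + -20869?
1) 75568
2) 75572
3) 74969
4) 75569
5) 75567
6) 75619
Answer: 4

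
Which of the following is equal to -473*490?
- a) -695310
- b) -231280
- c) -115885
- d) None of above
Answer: d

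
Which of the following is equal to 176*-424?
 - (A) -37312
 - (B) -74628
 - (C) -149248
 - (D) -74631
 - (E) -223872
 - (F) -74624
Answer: F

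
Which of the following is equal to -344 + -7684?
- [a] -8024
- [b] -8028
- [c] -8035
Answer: b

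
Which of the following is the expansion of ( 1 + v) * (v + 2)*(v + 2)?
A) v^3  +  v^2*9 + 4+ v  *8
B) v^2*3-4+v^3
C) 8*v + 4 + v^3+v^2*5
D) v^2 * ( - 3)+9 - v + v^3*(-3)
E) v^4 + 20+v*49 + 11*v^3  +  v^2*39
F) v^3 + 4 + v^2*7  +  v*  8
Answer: C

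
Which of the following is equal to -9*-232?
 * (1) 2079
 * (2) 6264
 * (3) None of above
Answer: 3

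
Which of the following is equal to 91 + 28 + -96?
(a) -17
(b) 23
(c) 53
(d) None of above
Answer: b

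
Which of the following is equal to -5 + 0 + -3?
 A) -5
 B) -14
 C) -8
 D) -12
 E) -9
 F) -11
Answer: C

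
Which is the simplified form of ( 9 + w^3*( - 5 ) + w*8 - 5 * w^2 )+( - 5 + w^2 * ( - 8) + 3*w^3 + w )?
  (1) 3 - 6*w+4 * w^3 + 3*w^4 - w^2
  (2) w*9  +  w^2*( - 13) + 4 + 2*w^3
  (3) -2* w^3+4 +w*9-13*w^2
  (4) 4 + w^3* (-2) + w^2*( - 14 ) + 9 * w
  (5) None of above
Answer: 3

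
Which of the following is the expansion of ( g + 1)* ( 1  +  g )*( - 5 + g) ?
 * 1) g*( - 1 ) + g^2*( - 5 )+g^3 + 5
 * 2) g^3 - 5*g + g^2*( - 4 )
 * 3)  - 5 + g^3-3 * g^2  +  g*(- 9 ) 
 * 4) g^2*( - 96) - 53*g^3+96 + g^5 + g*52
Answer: 3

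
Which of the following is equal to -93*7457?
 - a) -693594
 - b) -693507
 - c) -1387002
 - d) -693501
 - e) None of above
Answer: d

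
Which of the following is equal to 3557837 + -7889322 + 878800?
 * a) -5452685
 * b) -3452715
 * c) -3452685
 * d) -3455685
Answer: c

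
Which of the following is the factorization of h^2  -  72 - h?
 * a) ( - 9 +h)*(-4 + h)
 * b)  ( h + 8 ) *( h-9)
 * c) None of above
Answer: b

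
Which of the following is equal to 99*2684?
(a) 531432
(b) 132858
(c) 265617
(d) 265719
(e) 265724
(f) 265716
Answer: f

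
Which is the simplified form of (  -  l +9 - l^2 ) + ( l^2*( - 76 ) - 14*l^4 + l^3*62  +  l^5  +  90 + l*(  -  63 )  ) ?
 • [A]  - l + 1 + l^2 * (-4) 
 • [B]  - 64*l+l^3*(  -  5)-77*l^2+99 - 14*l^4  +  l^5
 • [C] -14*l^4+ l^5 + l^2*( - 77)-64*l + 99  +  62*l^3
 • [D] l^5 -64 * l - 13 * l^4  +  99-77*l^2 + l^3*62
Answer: C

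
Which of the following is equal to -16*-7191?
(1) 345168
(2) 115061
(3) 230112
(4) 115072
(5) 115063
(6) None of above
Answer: 6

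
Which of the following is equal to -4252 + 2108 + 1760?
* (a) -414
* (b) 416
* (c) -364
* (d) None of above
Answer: d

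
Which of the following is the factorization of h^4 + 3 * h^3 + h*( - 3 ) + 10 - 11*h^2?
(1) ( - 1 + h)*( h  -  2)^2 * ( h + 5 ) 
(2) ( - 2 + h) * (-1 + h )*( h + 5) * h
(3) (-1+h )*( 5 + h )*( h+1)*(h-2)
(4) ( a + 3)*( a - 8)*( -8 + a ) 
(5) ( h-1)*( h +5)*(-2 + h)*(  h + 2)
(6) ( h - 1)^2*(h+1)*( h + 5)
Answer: 3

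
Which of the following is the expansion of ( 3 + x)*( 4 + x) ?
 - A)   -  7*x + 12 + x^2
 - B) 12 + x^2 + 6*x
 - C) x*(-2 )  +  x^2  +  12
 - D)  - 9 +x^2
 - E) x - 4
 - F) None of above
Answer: F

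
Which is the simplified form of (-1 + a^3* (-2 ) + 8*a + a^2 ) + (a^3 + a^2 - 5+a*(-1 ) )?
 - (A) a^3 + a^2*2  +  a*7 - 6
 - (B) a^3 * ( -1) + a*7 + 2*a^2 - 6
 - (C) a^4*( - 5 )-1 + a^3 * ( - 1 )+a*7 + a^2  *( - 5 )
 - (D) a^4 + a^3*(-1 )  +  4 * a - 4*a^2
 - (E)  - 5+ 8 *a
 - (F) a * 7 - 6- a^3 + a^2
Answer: B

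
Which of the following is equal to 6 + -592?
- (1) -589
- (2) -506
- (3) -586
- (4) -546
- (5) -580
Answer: 3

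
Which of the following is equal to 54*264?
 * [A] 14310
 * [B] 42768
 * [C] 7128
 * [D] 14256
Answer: D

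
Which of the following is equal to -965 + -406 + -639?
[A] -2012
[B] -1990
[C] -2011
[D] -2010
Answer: D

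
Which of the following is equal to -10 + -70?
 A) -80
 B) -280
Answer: A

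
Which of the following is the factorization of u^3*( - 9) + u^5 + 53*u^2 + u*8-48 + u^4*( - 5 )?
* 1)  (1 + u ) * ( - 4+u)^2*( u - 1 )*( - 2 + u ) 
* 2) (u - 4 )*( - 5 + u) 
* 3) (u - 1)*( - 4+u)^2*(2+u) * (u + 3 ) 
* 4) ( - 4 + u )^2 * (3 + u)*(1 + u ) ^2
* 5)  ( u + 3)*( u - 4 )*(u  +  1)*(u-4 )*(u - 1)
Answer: 5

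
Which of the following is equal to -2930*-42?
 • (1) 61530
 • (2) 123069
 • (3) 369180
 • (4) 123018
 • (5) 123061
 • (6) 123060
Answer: 6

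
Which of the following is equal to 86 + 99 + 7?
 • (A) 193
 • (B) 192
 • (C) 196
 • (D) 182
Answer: B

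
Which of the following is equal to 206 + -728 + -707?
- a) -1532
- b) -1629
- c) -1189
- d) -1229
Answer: d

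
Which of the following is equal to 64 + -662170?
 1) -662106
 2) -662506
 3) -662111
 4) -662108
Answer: 1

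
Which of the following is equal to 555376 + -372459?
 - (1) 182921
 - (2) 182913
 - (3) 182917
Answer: 3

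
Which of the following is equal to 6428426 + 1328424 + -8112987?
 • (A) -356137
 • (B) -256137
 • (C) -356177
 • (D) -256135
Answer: A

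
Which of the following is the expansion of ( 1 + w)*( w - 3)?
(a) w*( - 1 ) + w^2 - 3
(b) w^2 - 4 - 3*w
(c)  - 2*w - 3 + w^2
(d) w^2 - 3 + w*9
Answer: c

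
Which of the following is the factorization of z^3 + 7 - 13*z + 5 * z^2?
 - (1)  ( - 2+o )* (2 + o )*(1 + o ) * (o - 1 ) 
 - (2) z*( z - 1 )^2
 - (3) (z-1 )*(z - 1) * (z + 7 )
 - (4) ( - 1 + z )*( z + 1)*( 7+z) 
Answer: 3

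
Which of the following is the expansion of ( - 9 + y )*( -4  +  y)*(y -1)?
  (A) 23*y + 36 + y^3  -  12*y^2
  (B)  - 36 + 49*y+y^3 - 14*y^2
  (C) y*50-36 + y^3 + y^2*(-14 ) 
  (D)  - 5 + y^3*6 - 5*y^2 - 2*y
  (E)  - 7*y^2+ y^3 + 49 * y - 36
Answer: B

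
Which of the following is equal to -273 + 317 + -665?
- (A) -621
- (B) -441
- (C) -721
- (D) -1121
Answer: A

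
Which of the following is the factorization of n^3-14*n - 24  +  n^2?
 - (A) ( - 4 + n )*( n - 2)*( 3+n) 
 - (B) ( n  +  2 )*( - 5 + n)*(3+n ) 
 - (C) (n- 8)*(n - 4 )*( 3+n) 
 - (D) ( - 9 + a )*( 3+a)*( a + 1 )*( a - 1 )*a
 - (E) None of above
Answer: E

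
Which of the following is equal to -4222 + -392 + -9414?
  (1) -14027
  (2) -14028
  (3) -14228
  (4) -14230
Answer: 2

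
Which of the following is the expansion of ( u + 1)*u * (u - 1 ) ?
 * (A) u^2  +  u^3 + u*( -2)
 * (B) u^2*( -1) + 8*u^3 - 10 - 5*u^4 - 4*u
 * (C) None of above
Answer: C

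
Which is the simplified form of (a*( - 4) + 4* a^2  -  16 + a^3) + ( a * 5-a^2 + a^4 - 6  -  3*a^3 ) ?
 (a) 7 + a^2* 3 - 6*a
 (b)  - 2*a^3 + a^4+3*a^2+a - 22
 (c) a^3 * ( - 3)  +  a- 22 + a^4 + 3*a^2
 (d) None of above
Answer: b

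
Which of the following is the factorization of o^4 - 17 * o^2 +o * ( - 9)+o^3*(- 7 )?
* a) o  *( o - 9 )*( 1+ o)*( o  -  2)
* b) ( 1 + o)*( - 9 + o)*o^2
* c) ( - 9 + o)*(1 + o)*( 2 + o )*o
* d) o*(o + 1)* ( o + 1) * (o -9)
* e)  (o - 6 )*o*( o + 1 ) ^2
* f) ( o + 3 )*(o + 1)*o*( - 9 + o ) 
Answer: d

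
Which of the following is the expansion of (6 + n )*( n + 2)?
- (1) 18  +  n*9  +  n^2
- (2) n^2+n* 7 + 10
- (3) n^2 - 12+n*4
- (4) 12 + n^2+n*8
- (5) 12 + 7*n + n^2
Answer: 4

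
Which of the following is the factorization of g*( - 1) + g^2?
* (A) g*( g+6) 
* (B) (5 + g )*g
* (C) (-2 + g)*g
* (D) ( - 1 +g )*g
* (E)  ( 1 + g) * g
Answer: D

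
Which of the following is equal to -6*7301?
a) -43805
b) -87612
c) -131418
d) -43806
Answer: d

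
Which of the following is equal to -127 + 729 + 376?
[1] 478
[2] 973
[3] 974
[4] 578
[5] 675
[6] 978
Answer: 6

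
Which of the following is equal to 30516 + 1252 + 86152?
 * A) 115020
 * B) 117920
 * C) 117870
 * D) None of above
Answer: B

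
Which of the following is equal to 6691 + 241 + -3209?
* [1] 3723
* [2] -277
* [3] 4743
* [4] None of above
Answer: 1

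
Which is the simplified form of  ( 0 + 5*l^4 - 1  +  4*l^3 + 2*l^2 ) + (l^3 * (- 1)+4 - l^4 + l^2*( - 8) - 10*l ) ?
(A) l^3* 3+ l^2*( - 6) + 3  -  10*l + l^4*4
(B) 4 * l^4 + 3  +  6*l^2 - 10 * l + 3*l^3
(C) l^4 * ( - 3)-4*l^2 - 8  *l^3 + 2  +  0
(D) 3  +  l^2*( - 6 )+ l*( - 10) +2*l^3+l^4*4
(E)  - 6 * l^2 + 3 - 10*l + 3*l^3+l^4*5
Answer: A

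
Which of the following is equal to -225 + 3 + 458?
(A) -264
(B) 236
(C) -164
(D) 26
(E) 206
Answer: B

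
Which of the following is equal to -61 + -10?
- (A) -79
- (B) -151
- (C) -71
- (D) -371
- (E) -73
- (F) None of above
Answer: C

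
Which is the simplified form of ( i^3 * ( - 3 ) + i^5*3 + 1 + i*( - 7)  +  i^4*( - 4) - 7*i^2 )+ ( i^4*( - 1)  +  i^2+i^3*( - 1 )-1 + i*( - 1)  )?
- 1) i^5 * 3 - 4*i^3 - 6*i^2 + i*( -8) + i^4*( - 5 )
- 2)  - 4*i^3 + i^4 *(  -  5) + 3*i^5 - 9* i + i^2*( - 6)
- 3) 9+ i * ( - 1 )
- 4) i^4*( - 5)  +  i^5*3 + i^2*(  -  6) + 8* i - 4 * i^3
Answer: 1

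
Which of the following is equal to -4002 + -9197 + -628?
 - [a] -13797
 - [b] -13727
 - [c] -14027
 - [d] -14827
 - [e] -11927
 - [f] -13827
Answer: f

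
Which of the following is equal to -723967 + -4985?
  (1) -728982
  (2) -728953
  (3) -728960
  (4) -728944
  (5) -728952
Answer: 5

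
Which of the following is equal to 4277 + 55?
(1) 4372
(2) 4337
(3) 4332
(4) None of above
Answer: 3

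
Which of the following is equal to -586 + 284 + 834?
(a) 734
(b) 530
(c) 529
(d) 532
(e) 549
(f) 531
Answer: d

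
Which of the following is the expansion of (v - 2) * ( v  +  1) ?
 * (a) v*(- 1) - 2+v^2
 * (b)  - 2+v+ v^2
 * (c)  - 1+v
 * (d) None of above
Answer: a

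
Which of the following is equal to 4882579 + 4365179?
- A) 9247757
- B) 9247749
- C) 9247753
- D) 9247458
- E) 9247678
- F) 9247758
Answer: F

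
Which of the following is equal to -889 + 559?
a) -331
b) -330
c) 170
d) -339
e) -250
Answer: b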